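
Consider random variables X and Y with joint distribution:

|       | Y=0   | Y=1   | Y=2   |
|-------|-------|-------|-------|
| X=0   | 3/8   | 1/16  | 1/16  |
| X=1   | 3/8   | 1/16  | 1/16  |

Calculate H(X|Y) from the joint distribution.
Marginal P(Y) (column sums):
  P(Y=0) = 3/8 + 3/8 = 3/4
  P(Y=1) = 1/16 + 1/16 = 1/8
  P(Y=2) = 1/16 + 1/16 = 1/8

H(X|Y) = -Σ P(X,Y)·log₂ P(X|Y), where P(X|Y) = P(X,Y) / P(Y)
  (X=0,Y=0): P(X|Y) = (3/8)/(3/4) = 1/2;  -(3/8)·log₂(1/2) = 0.3750
  (X=0,Y=1): P(X|Y) = (1/16)/(1/8) = 1/2;  -(1/16)·log₂(1/2) = 0.0625
  (X=0,Y=2): P(X|Y) = (1/16)/(1/8) = 1/2;  -(1/16)·log₂(1/2) = 0.0625
  (X=1,Y=0): P(X|Y) = (3/8)/(3/4) = 1/2;  -(3/8)·log₂(1/2) = 0.3750
  (X=1,Y=1): P(X|Y) = (1/16)/(1/8) = 1/2;  -(1/16)·log₂(1/2) = 0.0625
  (X=1,Y=2): P(X|Y) = (1/16)/(1/8) = 1/2;  -(1/16)·log₂(1/2) = 0.0625
H(X|Y) = 0.3750 + 0.0625 + 0.0625 + 0.3750 + 0.0625 + 0.0625
  = 1.0000 bits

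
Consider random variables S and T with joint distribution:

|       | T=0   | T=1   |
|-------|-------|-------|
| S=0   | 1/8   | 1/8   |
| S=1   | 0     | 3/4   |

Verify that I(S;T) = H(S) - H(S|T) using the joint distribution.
Left side, from I(S;T) = H(S) + H(T) - H(S,T):
Marginal P(S) (row sums):
  P(S=0) = 1/8 + 1/8 = 1/4
  P(S=1) = 0 + 3/4 = 3/4
Marginal P(T) (column sums):
  P(T=0) = 1/8 + 0 = 1/8
  P(T=1) = 1/8 + 3/4 = 7/8

H(S) = -[(1/4)·log₂(1/4) + (3/4)·log₂(3/4)]
  = 0.5000 + 0.3113
  = 0.8113 bits
H(T) = -[(1/8)·log₂(1/8) + (7/8)·log₂(7/8)]
  = 0.3750 + 0.1686
  = 0.5436 bits
H(S,T) = -[(1/8)·log₂(1/8) + (1/8)·log₂(1/8) + (3/4)·log₂(3/4)]
  = 0.3750 + 0.3750 + 0.3113
  = 1.0613 bits

I(S;T) = H(S) + H(T) - H(S,T)
  = 0.8113 + 0.5436 - 1.0613
  = 0.2936 bits

Right side, with H(S|T) computed directly from the conditional probabilities:
H(S|T) = -Σ P(S,T)·log₂ P(S|T), where P(S|T) = P(S,T) / P(T)
  (cells with P(S,T) = 0 contribute 0)
  (S=0,T=0): P(S|T) = (1/8)/(1/8) = 1;  -(1/8)·log₂(1) = 0.0000
  (S=0,T=1): P(S|T) = (1/8)/(7/8) = 1/7;  -(1/8)·log₂(1/7) = 0.3509
  (S=1,T=1): P(S|T) = (3/4)/(7/8) = 6/7;  -(3/4)·log₂(6/7) = 0.1668
H(S|T) = 0.0000 + 0.3509 + 0.1668
  = 0.5177 bits
H(S) - H(S|T) = 0.8113 - 0.5177 = 0.2936 bits

Both sides equal 0.2936 bits, so I(S;T) = H(S) - H(S|T) ✓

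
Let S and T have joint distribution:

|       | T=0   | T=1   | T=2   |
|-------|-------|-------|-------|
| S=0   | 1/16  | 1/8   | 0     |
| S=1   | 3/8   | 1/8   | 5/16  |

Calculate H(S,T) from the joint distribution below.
H(S,T) = -Σ P(S,T) log₂ P(S,T), summed over the non-zero cells:
H(S,T) = -[(1/16)·log₂(1/16) + (1/8)·log₂(1/8) + (3/8)·log₂(3/8) + (1/8)·log₂(1/8) + (5/16)·log₂(5/16)]
  = 0.2500 + 0.3750 + 0.5306 + 0.3750 + 0.5244
  = 2.0550 bits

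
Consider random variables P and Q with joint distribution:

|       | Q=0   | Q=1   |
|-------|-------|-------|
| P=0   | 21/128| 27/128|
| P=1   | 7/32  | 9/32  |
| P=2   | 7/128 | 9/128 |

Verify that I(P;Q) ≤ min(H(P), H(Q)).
Marginal P(P) (row sums):
  P(P=0) = 21/128 + 27/128 = 3/8
  P(P=1) = 7/32 + 9/32 = 1/2
  P(P=2) = 7/128 + 9/128 = 1/8
Marginal P(Q) (column sums):
  P(Q=0) = 21/128 + 7/32 + 7/128 = 7/16
  P(Q=1) = 27/128 + 9/32 + 9/128 = 9/16

H(P) = -[(3/8)·log₂(3/8) + (1/2)·log₂(1/2) + (1/8)·log₂(1/8)]
  = 0.5306 + 0.5000 + 0.3750
  = 1.4056 bits
H(Q) = -[(7/16)·log₂(7/16) + (9/16)·log₂(9/16)]
  = 0.5218 + 0.4669
  = 0.9887 bits
H(P,Q) = -[(21/128)·log₂(21/128) + (27/128)·log₂(27/128) + (7/32)·log₂(7/32) + (9/32)·log₂(9/32) + (7/128)·log₂(7/128) + (9/128)·log₂(9/128)]
  = 0.4278 + 0.4736 + 0.4796 + 0.5147 + 0.2293 + 0.2693
  = 2.3943 bits

I(P;Q) = H(P) + H(Q) - H(P,Q)
  = 1.4056 + 0.9887 - 2.3943
  = 0.0000 bits

min(H(P), H(Q)) = min(1.4056, 0.9887) = 0.9887 bits
Since 0.0000 ≤ 0.9887, the bound is satisfied ✓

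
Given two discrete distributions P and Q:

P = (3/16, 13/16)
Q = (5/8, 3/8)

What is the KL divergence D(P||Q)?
D(P||Q) = Σ P(i) log₂(P(i)/Q(i))
  i=0: (3/16) × log₂((3/16)/(5/8)) = (3/16) × log₂(3/10) = -0.3257
  i=1: (13/16) × log₂((13/16)/(3/8)) = (13/16) × log₂(13/6) = 0.9063
D(P||Q) = -0.3257 + 0.9063
  = 0.5806 bits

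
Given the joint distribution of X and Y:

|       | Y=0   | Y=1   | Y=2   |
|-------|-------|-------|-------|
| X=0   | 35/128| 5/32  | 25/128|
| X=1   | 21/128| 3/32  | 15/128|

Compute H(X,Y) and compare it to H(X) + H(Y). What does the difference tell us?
Marginal P(X) (row sums):
  P(X=0) = 35/128 + 5/32 + 25/128 = 5/8
  P(X=1) = 21/128 + 3/32 + 15/128 = 3/8
Marginal P(Y) (column sums):
  P(Y=0) = 35/128 + 21/128 = 7/16
  P(Y=1) = 5/32 + 3/32 = 1/4
  P(Y=2) = 25/128 + 15/128 = 5/16

H(X,Y) = -[(35/128)·log₂(35/128) + (5/32)·log₂(5/32) + (25/128)·log₂(25/128) + (21/128)·log₂(21/128) + (3/32)·log₂(3/32) + (15/128)·log₂(15/128)]
  = 0.5115 + 0.4184 + 0.4602 + 0.4278 + 0.3202 + 0.3625
  = 2.5006 bits
H(X) = -[(5/8)·log₂(5/8) + (3/8)·log₂(3/8)]
  = 0.4238 + 0.5306
  = 0.9544 bits
H(Y) = -[(7/16)·log₂(7/16) + (1/4)·log₂(1/4) + (5/16)·log₂(5/16)]
  = 0.5218 + 0.5000 + 0.5244
  = 1.5462 bits

H(X) + H(Y) = 0.9544 + 1.5462 = 2.5006 bits
Difference: H(X) + H(Y) - H(X,Y) = 2.5006 - 2.5006 = 0.0000 bits = I(X;Y)

The difference is the mutual information; it is 0 here, so X and Y are independent (the joint entropy equals the sum of the marginal entropies).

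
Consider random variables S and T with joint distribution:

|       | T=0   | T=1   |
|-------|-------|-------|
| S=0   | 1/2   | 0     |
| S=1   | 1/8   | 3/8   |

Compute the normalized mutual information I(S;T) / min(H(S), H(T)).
Marginal P(S) (row sums):
  P(S=0) = 1/2 + 0 = 1/2
  P(S=1) = 1/8 + 3/8 = 1/2
Marginal P(T) (column sums):
  P(T=0) = 1/2 + 1/8 = 5/8
  P(T=1) = 0 + 3/8 = 3/8

H(S) = -[(1/2)·log₂(1/2) + (1/2)·log₂(1/2)]
  = 0.5000 + 0.5000
  = 1.0000 bits
H(T) = -[(5/8)·log₂(5/8) + (3/8)·log₂(3/8)]
  = 0.4238 + 0.5306
  = 0.9544 bits
H(S,T) = -[(1/2)·log₂(1/2) + (1/8)·log₂(1/8) + (3/8)·log₂(3/8)]
  = 0.5000 + 0.3750 + 0.5306
  = 1.4056 bits

I(S;T) = H(S) + H(T) - H(S,T)
  = 1.0000 + 0.9544 - 1.4056
  = 0.5488 bits

min(H(S), H(T)) = min(1.0000, 0.9544) = 0.9544 bits
Normalized MI = 0.5488 / 0.9544 = 0.5750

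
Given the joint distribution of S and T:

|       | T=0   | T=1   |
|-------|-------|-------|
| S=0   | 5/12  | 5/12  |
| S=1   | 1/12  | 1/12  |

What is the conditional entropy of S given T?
Marginal P(T) (column sums):
  P(T=0) = 5/12 + 1/12 = 1/2
  P(T=1) = 5/12 + 1/12 = 1/2

H(S|T) = -Σ P(S,T)·log₂ P(S|T), where P(S|T) = P(S,T) / P(T)
  (S=0,T=0): P(S|T) = (5/12)/(1/2) = 5/6;  -(5/12)·log₂(5/6) = 0.1096
  (S=0,T=1): P(S|T) = (5/12)/(1/2) = 5/6;  -(5/12)·log₂(5/6) = 0.1096
  (S=1,T=0): P(S|T) = (1/12)/(1/2) = 1/6;  -(1/12)·log₂(1/6) = 0.2154
  (S=1,T=1): P(S|T) = (1/12)/(1/2) = 1/6;  -(1/12)·log₂(1/6) = 0.2154
H(S|T) = 0.1096 + 0.1096 + 0.2154 + 0.2154
  = 0.6500 bits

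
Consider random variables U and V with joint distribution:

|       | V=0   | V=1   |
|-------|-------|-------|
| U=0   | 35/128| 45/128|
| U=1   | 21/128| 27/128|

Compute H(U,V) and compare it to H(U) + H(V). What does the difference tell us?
Marginal P(U) (row sums):
  P(U=0) = 35/128 + 45/128 = 5/8
  P(U=1) = 21/128 + 27/128 = 3/8
Marginal P(V) (column sums):
  P(V=0) = 35/128 + 21/128 = 7/16
  P(V=1) = 45/128 + 27/128 = 9/16

H(U,V) = -[(35/128)·log₂(35/128) + (45/128)·log₂(45/128) + (21/128)·log₂(21/128) + (27/128)·log₂(27/128)]
  = 0.5115 + 0.5302 + 0.4278 + 0.4736
  = 1.9431 bits
H(U) = -[(5/8)·log₂(5/8) + (3/8)·log₂(3/8)]
  = 0.4238 + 0.5306
  = 0.9544 bits
H(V) = -[(7/16)·log₂(7/16) + (9/16)·log₂(9/16)]
  = 0.5218 + 0.4669
  = 0.9887 bits

H(U) + H(V) = 0.9544 + 0.9887 = 1.9431 bits
Difference: H(U) + H(V) - H(U,V) = 1.9431 - 1.9431 = 0.0000 bits = I(U;V)

The difference is the mutual information; it is 0 here, so U and V are independent (the joint entropy equals the sum of the marginal entropies).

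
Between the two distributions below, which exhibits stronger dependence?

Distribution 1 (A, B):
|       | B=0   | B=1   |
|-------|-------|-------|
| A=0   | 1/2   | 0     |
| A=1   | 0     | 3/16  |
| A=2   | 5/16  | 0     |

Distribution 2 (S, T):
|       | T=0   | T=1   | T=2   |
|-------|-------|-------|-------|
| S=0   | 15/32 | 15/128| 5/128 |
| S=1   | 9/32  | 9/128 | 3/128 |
Distribution 1 (A, B):
Marginal P(A) (row sums):
  P(A=0) = 1/2 + 0 = 1/2
  P(A=1) = 0 + 3/16 = 3/16
  P(A=2) = 5/16 + 0 = 5/16
Marginal P(B) (column sums):
  P(B=0) = 1/2 + 0 + 5/16 = 13/16
  P(B=1) = 0 + 3/16 + 0 = 3/16

H(A) = -[(1/2)·log₂(1/2) + (3/16)·log₂(3/16) + (5/16)·log₂(5/16)]
  = 0.5000 + 0.4528 + 0.5244
  = 1.4772 bits
H(B) = -[(13/16)·log₂(13/16) + (3/16)·log₂(3/16)]
  = 0.2434 + 0.4528
  = 0.6962 bits
H(A,B) = -[(1/2)·log₂(1/2) + (3/16)·log₂(3/16) + (5/16)·log₂(5/16)]
  = 0.5000 + 0.4528 + 0.5244
  = 1.4772 bits

I(A;B) = H(A) + H(B) - H(A,B)
  = 1.4772 + 0.6962 - 1.4772
  = 0.6962 bits

Distribution 2 (S, T):
Marginal P(S) (row sums):
  P(S=0) = 15/32 + 15/128 + 5/128 = 5/8
  P(S=1) = 9/32 + 9/128 + 3/128 = 3/8
Marginal P(T) (column sums):
  P(T=0) = 15/32 + 9/32 = 3/4
  P(T=1) = 15/128 + 9/128 = 3/16
  P(T=2) = 5/128 + 3/128 = 1/16

H(S) = -[(5/8)·log₂(5/8) + (3/8)·log₂(3/8)]
  = 0.4238 + 0.5306
  = 0.9544 bits
H(T) = -[(3/4)·log₂(3/4) + (3/16)·log₂(3/16) + (1/16)·log₂(1/16)]
  = 0.3113 + 0.4528 + 0.2500
  = 1.0141 bits
H(S,T) = -[(15/32)·log₂(15/32) + (15/128)·log₂(15/128) + (5/128)·log₂(5/128) + (9/32)·log₂(9/32) + (9/128)·log₂(9/128) + (3/128)·log₂(3/128)]
  = 0.5124 + 0.3625 + 0.1827 + 0.5147 + 0.2693 + 0.1269
  = 1.9685 bits

I(S;T) = H(S) + H(T) - H(S,T)
  = 0.9544 + 1.0141 - 1.9685
  = 0.0000 bits

I(A;B) = 0.6962 bits > I(S;T) = 0.0000 bits, so (A, B) has the higher mutual information (stronger dependence).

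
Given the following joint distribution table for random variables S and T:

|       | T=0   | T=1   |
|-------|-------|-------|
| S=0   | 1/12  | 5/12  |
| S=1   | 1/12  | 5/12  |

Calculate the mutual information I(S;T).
Marginal P(S) (row sums):
  P(S=0) = 1/12 + 5/12 = 1/2
  P(S=1) = 1/12 + 5/12 = 1/2
Marginal P(T) (column sums):
  P(T=0) = 1/12 + 1/12 = 1/6
  P(T=1) = 5/12 + 5/12 = 5/6

H(S) = -[(1/2)·log₂(1/2) + (1/2)·log₂(1/2)]
  = 0.5000 + 0.5000
  = 1.0000 bits
H(T) = -[(1/6)·log₂(1/6) + (5/6)·log₂(5/6)]
  = 0.4308 + 0.2192
  = 0.6500 bits
H(S,T) = -[(1/12)·log₂(1/12) + (5/12)·log₂(5/12) + (1/12)·log₂(1/12) + (5/12)·log₂(5/12)]
  = 0.2987 + 0.5263 + 0.2987 + 0.5263
  = 1.6500 bits

I(S;T) = H(S) + H(T) - H(S,T)
  = 1.0000 + 0.6500 - 1.6500
  = 0.0000 bits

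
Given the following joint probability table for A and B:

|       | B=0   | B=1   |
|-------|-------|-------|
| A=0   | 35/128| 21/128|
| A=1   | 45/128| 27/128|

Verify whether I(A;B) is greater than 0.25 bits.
Marginal P(A) (row sums):
  P(A=0) = 35/128 + 21/128 = 7/16
  P(A=1) = 45/128 + 27/128 = 9/16
Marginal P(B) (column sums):
  P(B=0) = 35/128 + 45/128 = 5/8
  P(B=1) = 21/128 + 27/128 = 3/8

H(A) = -[(7/16)·log₂(7/16) + (9/16)·log₂(9/16)]
  = 0.5218 + 0.4669
  = 0.9887 bits
H(B) = -[(5/8)·log₂(5/8) + (3/8)·log₂(3/8)]
  = 0.4238 + 0.5306
  = 0.9544 bits
H(A,B) = -[(35/128)·log₂(35/128) + (21/128)·log₂(21/128) + (45/128)·log₂(45/128) + (27/128)·log₂(27/128)]
  = 0.5115 + 0.4278 + 0.5302 + 0.4736
  = 1.9431 bits

I(A;B) = H(A) + H(B) - H(A,B)
  = 0.9887 + 0.9544 - 1.9431
  = 0.0000 bits

No. I(A;B) = 0.0000 bits, which is ≤ 0.25 bits.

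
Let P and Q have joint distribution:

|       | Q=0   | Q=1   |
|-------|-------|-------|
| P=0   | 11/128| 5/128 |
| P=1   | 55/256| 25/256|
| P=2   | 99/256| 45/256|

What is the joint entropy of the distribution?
H(P,Q) = -Σ P(P,Q) log₂ P(P,Q), summed over the non-zero cells:
H(P,Q) = -[(11/128)·log₂(11/128) + (5/128)·log₂(5/128) + (55/256)·log₂(55/256) + (25/256)·log₂(25/256) + (99/256)·log₂(99/256) + (45/256)·log₂(45/256)]
  = 0.3043 + 0.1827 + 0.4767 + 0.3277 + 0.5301 + 0.4409
  = 2.2624 bits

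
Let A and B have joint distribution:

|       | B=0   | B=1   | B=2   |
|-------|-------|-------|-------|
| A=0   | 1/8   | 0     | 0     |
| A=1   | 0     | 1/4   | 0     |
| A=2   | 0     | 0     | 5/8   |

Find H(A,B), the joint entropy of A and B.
H(A,B) = -Σ P(A,B) log₂ P(A,B), summed over the non-zero cells:
H(A,B) = -[(1/8)·log₂(1/8) + (1/4)·log₂(1/4) + (5/8)·log₂(5/8)]
  = 0.3750 + 0.5000 + 0.4238
  = 1.2988 bits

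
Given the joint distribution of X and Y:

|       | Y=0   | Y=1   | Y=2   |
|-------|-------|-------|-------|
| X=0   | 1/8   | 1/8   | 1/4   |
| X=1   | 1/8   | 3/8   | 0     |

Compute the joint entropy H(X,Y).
H(X,Y) = -Σ P(X,Y) log₂ P(X,Y), summed over the non-zero cells:
H(X,Y) = -[(1/8)·log₂(1/8) + (1/8)·log₂(1/8) + (1/4)·log₂(1/4) + (1/8)·log₂(1/8) + (3/8)·log₂(3/8)]
  = 0.3750 + 0.3750 + 0.5000 + 0.3750 + 0.5306
  = 2.1556 bits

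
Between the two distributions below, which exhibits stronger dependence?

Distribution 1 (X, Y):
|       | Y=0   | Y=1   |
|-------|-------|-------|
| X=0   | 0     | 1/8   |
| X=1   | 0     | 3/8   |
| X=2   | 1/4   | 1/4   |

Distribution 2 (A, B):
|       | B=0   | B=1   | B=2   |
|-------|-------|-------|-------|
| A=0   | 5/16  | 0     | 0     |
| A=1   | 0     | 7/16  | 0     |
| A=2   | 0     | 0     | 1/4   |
Distribution 1 (X, Y):
Marginal P(X) (row sums):
  P(X=0) = 0 + 1/8 = 1/8
  P(X=1) = 0 + 3/8 = 3/8
  P(X=2) = 1/4 + 1/4 = 1/2
Marginal P(Y) (column sums):
  P(Y=0) = 0 + 0 + 1/4 = 1/4
  P(Y=1) = 1/8 + 3/8 + 1/4 = 3/4

H(X) = -[(1/8)·log₂(1/8) + (3/8)·log₂(3/8) + (1/2)·log₂(1/2)]
  = 0.3750 + 0.5306 + 0.5000
  = 1.4056 bits
H(Y) = -[(1/4)·log₂(1/4) + (3/4)·log₂(3/4)]
  = 0.5000 + 0.3113
  = 0.8113 bits
H(X,Y) = -[(1/8)·log₂(1/8) + (3/8)·log₂(3/8) + (1/4)·log₂(1/4) + (1/4)·log₂(1/4)]
  = 0.3750 + 0.5306 + 0.5000 + 0.5000
  = 1.9056 bits

I(X;Y) = H(X) + H(Y) - H(X,Y)
  = 1.4056 + 0.8113 - 1.9056
  = 0.3113 bits

Distribution 2 (A, B):
Marginal P(A) (row sums):
  P(A=0) = 5/16 + 0 + 0 = 5/16
  P(A=1) = 0 + 7/16 + 0 = 7/16
  P(A=2) = 0 + 0 + 1/4 = 1/4
Marginal P(B) (column sums):
  P(B=0) = 5/16 + 0 + 0 = 5/16
  P(B=1) = 0 + 7/16 + 0 = 7/16
  P(B=2) = 0 + 0 + 1/4 = 1/4

H(A) = -[(5/16)·log₂(5/16) + (7/16)·log₂(7/16) + (1/4)·log₂(1/4)]
  = 0.5244 + 0.5218 + 0.5000
  = 1.5462 bits
H(B) = -[(5/16)·log₂(5/16) + (7/16)·log₂(7/16) + (1/4)·log₂(1/4)]
  = 0.5244 + 0.5218 + 0.5000
  = 1.5462 bits
H(A,B) = -[(5/16)·log₂(5/16) + (7/16)·log₂(7/16) + (1/4)·log₂(1/4)]
  = 0.5244 + 0.5218 + 0.5000
  = 1.5462 bits

I(A;B) = H(A) + H(B) - H(A,B)
  = 1.5462 + 1.5462 - 1.5462
  = 1.5462 bits

I(A;B) = 1.5462 bits > I(X;Y) = 0.3113 bits, so (A, B) has the higher mutual information (stronger dependence).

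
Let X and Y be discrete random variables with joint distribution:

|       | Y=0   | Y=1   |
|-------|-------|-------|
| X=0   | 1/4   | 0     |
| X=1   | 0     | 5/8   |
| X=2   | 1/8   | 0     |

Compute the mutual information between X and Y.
Marginal P(X) (row sums):
  P(X=0) = 1/4 + 0 = 1/4
  P(X=1) = 0 + 5/8 = 5/8
  P(X=2) = 1/8 + 0 = 1/8
Marginal P(Y) (column sums):
  P(Y=0) = 1/4 + 0 + 1/8 = 3/8
  P(Y=1) = 0 + 5/8 + 0 = 5/8

H(X) = -[(1/4)·log₂(1/4) + (5/8)·log₂(5/8) + (1/8)·log₂(1/8)]
  = 0.5000 + 0.4238 + 0.3750
  = 1.2988 bits
H(Y) = -[(3/8)·log₂(3/8) + (5/8)·log₂(5/8)]
  = 0.5306 + 0.4238
  = 0.9544 bits
H(X,Y) = -[(1/4)·log₂(1/4) + (5/8)·log₂(5/8) + (1/8)·log₂(1/8)]
  = 0.5000 + 0.4238 + 0.3750
  = 1.2988 bits

I(X;Y) = H(X) + H(Y) - H(X,Y)
  = 1.2988 + 0.9544 - 1.2988
  = 0.9544 bits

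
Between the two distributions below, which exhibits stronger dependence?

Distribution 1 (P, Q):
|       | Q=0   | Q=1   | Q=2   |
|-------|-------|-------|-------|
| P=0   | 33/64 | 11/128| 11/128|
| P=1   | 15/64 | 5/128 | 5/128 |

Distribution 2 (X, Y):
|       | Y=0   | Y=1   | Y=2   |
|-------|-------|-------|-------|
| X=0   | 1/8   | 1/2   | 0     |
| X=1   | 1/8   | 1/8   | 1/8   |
Distribution 1 (P, Q):
Marginal P(P) (row sums):
  P(P=0) = 33/64 + 11/128 + 11/128 = 11/16
  P(P=1) = 15/64 + 5/128 + 5/128 = 5/16
Marginal P(Q) (column sums):
  P(Q=0) = 33/64 + 15/64 = 3/4
  P(Q=1) = 11/128 + 5/128 = 1/8
  P(Q=2) = 11/128 + 5/128 = 1/8

H(P) = -[(11/16)·log₂(11/16) + (5/16)·log₂(5/16)]
  = 0.3716 + 0.5244
  = 0.8960 bits
H(Q) = -[(3/4)·log₂(3/4) + (1/8)·log₂(1/8) + (1/8)·log₂(1/8)]
  = 0.3113 + 0.3750 + 0.3750
  = 1.0613 bits
H(P,Q) = -[(33/64)·log₂(33/64) + (11/128)·log₂(11/128) + (11/128)·log₂(11/128) + (15/64)·log₂(15/64) + (5/128)·log₂(5/128) + (5/128)·log₂(5/128)]
  = 0.4927 + 0.3043 + 0.3043 + 0.4906 + 0.1827 + 0.1827
  = 1.9573 bits

I(P;Q) = H(P) + H(Q) - H(P,Q)
  = 0.8960 + 1.0613 - 1.9573
  = 0.0000 bits

Distribution 2 (X, Y):
Marginal P(X) (row sums):
  P(X=0) = 1/8 + 1/2 + 0 = 5/8
  P(X=1) = 1/8 + 1/8 + 1/8 = 3/8
Marginal P(Y) (column sums):
  P(Y=0) = 1/8 + 1/8 = 1/4
  P(Y=1) = 1/2 + 1/8 = 5/8
  P(Y=2) = 0 + 1/8 = 1/8

H(X) = -[(5/8)·log₂(5/8) + (3/8)·log₂(3/8)]
  = 0.4238 + 0.5306
  = 0.9544 bits
H(Y) = -[(1/4)·log₂(1/4) + (5/8)·log₂(5/8) + (1/8)·log₂(1/8)]
  = 0.5000 + 0.4238 + 0.3750
  = 1.2988 bits
H(X,Y) = -[(1/8)·log₂(1/8) + (1/2)·log₂(1/2) + (1/8)·log₂(1/8) + (1/8)·log₂(1/8) + (1/8)·log₂(1/8)]
  = 0.3750 + 0.5000 + 0.3750 + 0.3750 + 0.3750
  = 2.0000 bits

I(X;Y) = H(X) + H(Y) - H(X,Y)
  = 0.9544 + 1.2988 - 2.0000
  = 0.2532 bits

I(X;Y) = 0.2532 bits > I(P;Q) = 0.0000 bits, so (X, Y) has the higher mutual information (stronger dependence).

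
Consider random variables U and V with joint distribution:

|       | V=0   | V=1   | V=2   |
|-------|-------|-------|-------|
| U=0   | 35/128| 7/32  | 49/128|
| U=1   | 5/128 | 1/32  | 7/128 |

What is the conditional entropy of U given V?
Marginal P(V) (column sums):
  P(V=0) = 35/128 + 5/128 = 5/16
  P(V=1) = 7/32 + 1/32 = 1/4
  P(V=2) = 49/128 + 7/128 = 7/16

H(U|V) = -Σ P(U,V)·log₂ P(U|V), where P(U|V) = P(U,V) / P(V)
  (U=0,V=0): P(U|V) = (35/128)/(5/16) = 7/8;  -(35/128)·log₂(7/8) = 0.0527
  (U=0,V=1): P(U|V) = (7/32)/(1/4) = 7/8;  -(7/32)·log₂(7/8) = 0.0421
  (U=0,V=2): P(U|V) = (49/128)/(7/16) = 7/8;  -(49/128)·log₂(7/8) = 0.0737
  (U=1,V=0): P(U|V) = (5/128)/(5/16) = 1/8;  -(5/128)·log₂(1/8) = 0.1172
  (U=1,V=1): P(U|V) = (1/32)/(1/4) = 1/8;  -(1/32)·log₂(1/8) = 0.0938
  (U=1,V=2): P(U|V) = (7/128)/(7/16) = 1/8;  -(7/128)·log₂(1/8) = 0.1641
H(U|V) = 0.0527 + 0.0421 + 0.0737 + 0.1172 + 0.0938 + 0.1641
  = 0.5436 bits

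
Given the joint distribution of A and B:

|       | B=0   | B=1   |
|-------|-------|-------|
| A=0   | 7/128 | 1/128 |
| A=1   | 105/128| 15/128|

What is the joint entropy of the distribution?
H(A,B) = -Σ P(A,B) log₂ P(A,B), summed over the non-zero cells:
H(A,B) = -[(7/128)·log₂(7/128) + (1/128)·log₂(1/128) + (105/128)·log₂(105/128) + (15/128)·log₂(15/128)]
  = 0.2293 + 0.0547 + 0.2344 + 0.3625
  = 0.8809 bits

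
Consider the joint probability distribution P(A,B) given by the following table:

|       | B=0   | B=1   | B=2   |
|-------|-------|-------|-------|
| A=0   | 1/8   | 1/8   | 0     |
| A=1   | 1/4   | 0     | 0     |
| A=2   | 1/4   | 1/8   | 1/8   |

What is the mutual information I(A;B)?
Marginal P(A) (row sums):
  P(A=0) = 1/8 + 1/8 + 0 = 1/4
  P(A=1) = 1/4 + 0 + 0 = 1/4
  P(A=2) = 1/4 + 1/8 + 1/8 = 1/2
Marginal P(B) (column sums):
  P(B=0) = 1/8 + 1/4 + 1/4 = 5/8
  P(B=1) = 1/8 + 0 + 1/8 = 1/4
  P(B=2) = 0 + 0 + 1/8 = 1/8

H(A) = -[(1/4)·log₂(1/4) + (1/4)·log₂(1/4) + (1/2)·log₂(1/2)]
  = 0.5000 + 0.5000 + 0.5000
  = 1.5000 bits
H(B) = -[(5/8)·log₂(5/8) + (1/4)·log₂(1/4) + (1/8)·log₂(1/8)]
  = 0.4238 + 0.5000 + 0.3750
  = 1.2988 bits
H(A,B) = -[(1/8)·log₂(1/8) + (1/8)·log₂(1/8) + (1/4)·log₂(1/4) + (1/4)·log₂(1/4) + (1/8)·log₂(1/8) + (1/8)·log₂(1/8)]
  = 0.3750 + 0.3750 + 0.5000 + 0.5000 + 0.3750 + 0.3750
  = 2.5000 bits

I(A;B) = H(A) + H(B) - H(A,B)
  = 1.5000 + 1.2988 - 2.5000
  = 0.2988 bits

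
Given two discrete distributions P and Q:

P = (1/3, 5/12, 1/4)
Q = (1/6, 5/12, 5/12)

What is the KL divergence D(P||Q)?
D(P||Q) = Σ P(i) log₂(P(i)/Q(i))
  i=0: (1/3) × log₂((1/3)/(1/6)) = (1/3) × log₂(2) = 0.3333
  i=1: (5/12) × log₂((5/12)/(5/12)) = (5/12) × log₂(1) = 0.0000
  i=2: (1/4) × log₂((1/4)/(5/12)) = (1/4) × log₂(3/5) = -0.1842
D(P||Q) = 0.3333 + 0.0000 - 0.1842
  = 0.1491 bits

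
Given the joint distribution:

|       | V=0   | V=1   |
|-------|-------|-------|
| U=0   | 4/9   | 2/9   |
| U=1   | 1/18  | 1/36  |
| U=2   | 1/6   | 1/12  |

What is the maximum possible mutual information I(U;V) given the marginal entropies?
The upper bound on mutual information is I(U;V) ≤ min(H(U), H(V)).

Marginal P(U) (row sums):
  P(U=0) = 4/9 + 2/9 = 2/3
  P(U=1) = 1/18 + 1/36 = 1/12
  P(U=2) = 1/6 + 1/12 = 1/4
Marginal P(V) (column sums):
  P(V=0) = 4/9 + 1/18 + 1/6 = 2/3
  P(V=1) = 2/9 + 1/36 + 1/12 = 1/3

H(U) = -[(2/3)·log₂(2/3) + (1/12)·log₂(1/12) + (1/4)·log₂(1/4)]
  = 0.3900 + 0.2987 + 0.5000
  = 1.1887 bits
H(V) = -[(2/3)·log₂(2/3) + (1/3)·log₂(1/3)]
  = 0.3900 + 0.5283
  = 0.9183 bits

Maximum possible I(U;V) = min(1.1887, 0.9183) = 0.9183 bits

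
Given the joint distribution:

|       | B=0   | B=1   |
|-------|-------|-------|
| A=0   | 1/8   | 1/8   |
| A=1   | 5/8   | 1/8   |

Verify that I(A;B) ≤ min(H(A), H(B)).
Marginal P(A) (row sums):
  P(A=0) = 1/8 + 1/8 = 1/4
  P(A=1) = 5/8 + 1/8 = 3/4
Marginal P(B) (column sums):
  P(B=0) = 1/8 + 5/8 = 3/4
  P(B=1) = 1/8 + 1/8 = 1/4

H(A) = -[(1/4)·log₂(1/4) + (3/4)·log₂(3/4)]
  = 0.5000 + 0.3113
  = 0.8113 bits
H(B) = -[(3/4)·log₂(3/4) + (1/4)·log₂(1/4)]
  = 0.3113 + 0.5000
  = 0.8113 bits
H(A,B) = -[(1/8)·log₂(1/8) + (1/8)·log₂(1/8) + (5/8)·log₂(5/8) + (1/8)·log₂(1/8)]
  = 0.3750 + 0.3750 + 0.4238 + 0.3750
  = 1.5488 bits

I(A;B) = H(A) + H(B) - H(A,B)
  = 0.8113 + 0.8113 - 1.5488
  = 0.0738 bits

min(H(A), H(B)) = min(0.8113, 0.8113) = 0.8113 bits
Since 0.0738 ≤ 0.8113, the bound is satisfied ✓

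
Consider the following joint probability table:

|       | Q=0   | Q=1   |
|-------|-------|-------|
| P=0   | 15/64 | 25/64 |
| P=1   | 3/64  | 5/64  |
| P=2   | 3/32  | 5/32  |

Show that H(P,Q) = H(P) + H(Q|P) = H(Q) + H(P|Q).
Marginal P(P) (row sums):
  P(P=0) = 15/64 + 25/64 = 5/8
  P(P=1) = 3/64 + 5/64 = 1/8
  P(P=2) = 3/32 + 5/32 = 1/4
Marginal P(Q) (column sums):
  P(Q=0) = 15/64 + 3/64 + 3/32 = 3/8
  P(Q=1) = 25/64 + 5/64 + 5/32 = 5/8

Decomposition 1: H(P) + H(Q|P)
H(P) = -[(5/8)·log₂(5/8) + (1/8)·log₂(1/8) + (1/4)·log₂(1/4)]
  = 0.4238 + 0.3750 + 0.5000
  = 1.2988 bits
H(Q|P) = -Σ P(P,Q)·log₂ P(Q|P), where P(Q|P) = P(P,Q) / P(P)
  (P=0,Q=0): P(Q|P) = (15/64)/(5/8) = 3/8;  -(15/64)·log₂(3/8) = 0.3316
  (P=0,Q=1): P(Q|P) = (25/64)/(5/8) = 5/8;  -(25/64)·log₂(5/8) = 0.2649
  (P=1,Q=0): P(Q|P) = (3/64)/(1/8) = 3/8;  -(3/64)·log₂(3/8) = 0.0663
  (P=1,Q=1): P(Q|P) = (5/64)/(1/8) = 5/8;  -(5/64)·log₂(5/8) = 0.0530
  (P=2,Q=0): P(Q|P) = (3/32)/(1/4) = 3/8;  -(3/32)·log₂(3/8) = 0.1327
  (P=2,Q=1): P(Q|P) = (5/32)/(1/4) = 5/8;  -(5/32)·log₂(5/8) = 0.1059
H(Q|P) = 0.3316 + 0.2649 + 0.0663 + 0.0530 + 0.1327 + 0.1059
  = 0.9544 bits
H(P) + H(Q|P) = 1.2988 + 0.9544 = 2.2532 bits

Decomposition 2: H(Q) + H(P|Q)
H(Q) = -[(3/8)·log₂(3/8) + (5/8)·log₂(5/8)]
  = 0.5306 + 0.4238
  = 0.9544 bits
H(P|Q) = -Σ P(P,Q)·log₂ P(P|Q), where P(P|Q) = P(P,Q) / P(Q)
  (P=0,Q=0): P(P|Q) = (15/64)/(3/8) = 5/8;  -(15/64)·log₂(5/8) = 0.1589
  (P=0,Q=1): P(P|Q) = (25/64)/(5/8) = 5/8;  -(25/64)·log₂(5/8) = 0.2649
  (P=1,Q=0): P(P|Q) = (3/64)/(3/8) = 1/8;  -(3/64)·log₂(1/8) = 0.1406
  (P=1,Q=1): P(P|Q) = (5/64)/(5/8) = 1/8;  -(5/64)·log₂(1/8) = 0.2344
  (P=2,Q=0): P(P|Q) = (3/32)/(3/8) = 1/4;  -(3/32)·log₂(1/4) = 0.1875
  (P=2,Q=1): P(P|Q) = (5/32)/(5/8) = 1/4;  -(5/32)·log₂(1/4) = 0.3125
H(P|Q) = 0.1589 + 0.2649 + 0.1406 + 0.2344 + 0.1875 + 0.3125
  = 1.2988 bits
H(Q) + H(P|Q) = 0.9544 + 1.2988 = 2.2532 bits

Direct computation of the joint entropy:
H(P,Q) = -[(15/64)·log₂(15/64) + (25/64)·log₂(25/64) + (3/64)·log₂(3/64) + (5/64)·log₂(5/64) + (3/32)·log₂(3/32) + (5/32)·log₂(5/32)]
  = 0.4906 + 0.5297 + 0.2070 + 0.2873 + 0.3202 + 0.4184
  = 2.2532 bits

All three agree: H(P,Q) = 2.2532 bits ✓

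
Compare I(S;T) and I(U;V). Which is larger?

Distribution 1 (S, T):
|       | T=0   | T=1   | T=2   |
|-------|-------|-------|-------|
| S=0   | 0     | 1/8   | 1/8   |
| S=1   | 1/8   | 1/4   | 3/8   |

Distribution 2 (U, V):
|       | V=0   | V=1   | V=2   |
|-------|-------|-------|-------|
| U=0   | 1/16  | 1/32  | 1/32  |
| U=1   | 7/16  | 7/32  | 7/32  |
Distribution 1 (S, T):
Marginal P(S) (row sums):
  P(S=0) = 0 + 1/8 + 1/8 = 1/4
  P(S=1) = 1/8 + 1/4 + 3/8 = 3/4
Marginal P(T) (column sums):
  P(T=0) = 0 + 1/8 = 1/8
  P(T=1) = 1/8 + 1/4 = 3/8
  P(T=2) = 1/8 + 3/8 = 1/2

H(S) = -[(1/4)·log₂(1/4) + (3/4)·log₂(3/4)]
  = 0.5000 + 0.3113
  = 0.8113 bits
H(T) = -[(1/8)·log₂(1/8) + (3/8)·log₂(3/8) + (1/2)·log₂(1/2)]
  = 0.3750 + 0.5306 + 0.5000
  = 1.4056 bits
H(S,T) = -[(1/8)·log₂(1/8) + (1/8)·log₂(1/8) + (1/8)·log₂(1/8) + (1/4)·log₂(1/4) + (3/8)·log₂(3/8)]
  = 0.3750 + 0.3750 + 0.3750 + 0.5000 + 0.5306
  = 2.1556 bits

I(S;T) = H(S) + H(T) - H(S,T)
  = 0.8113 + 1.4056 - 2.1556
  = 0.0613 bits

Distribution 2 (U, V):
Marginal P(U) (row sums):
  P(U=0) = 1/16 + 1/32 + 1/32 = 1/8
  P(U=1) = 7/16 + 7/32 + 7/32 = 7/8
Marginal P(V) (column sums):
  P(V=0) = 1/16 + 7/16 = 1/2
  P(V=1) = 1/32 + 7/32 = 1/4
  P(V=2) = 1/32 + 7/32 = 1/4

H(U) = -[(1/8)·log₂(1/8) + (7/8)·log₂(7/8)]
  = 0.3750 + 0.1686
  = 0.5436 bits
H(V) = -[(1/2)·log₂(1/2) + (1/4)·log₂(1/4) + (1/4)·log₂(1/4)]
  = 0.5000 + 0.5000 + 0.5000
  = 1.5000 bits
H(U,V) = -[(1/16)·log₂(1/16) + (1/32)·log₂(1/32) + (1/32)·log₂(1/32) + (7/16)·log₂(7/16) + (7/32)·log₂(7/32) + (7/32)·log₂(7/32)]
  = 0.2500 + 0.1563 + 0.1563 + 0.5218 + 0.4796 + 0.4796
  = 2.0436 bits

I(U;V) = H(U) + H(V) - H(U,V)
  = 0.5436 + 1.5000 - 2.0436
  = 0.0000 bits

I(S;T) = 0.0613 bits > I(U;V) = 0.0000 bits, so (S, T) has the higher mutual information (stronger dependence).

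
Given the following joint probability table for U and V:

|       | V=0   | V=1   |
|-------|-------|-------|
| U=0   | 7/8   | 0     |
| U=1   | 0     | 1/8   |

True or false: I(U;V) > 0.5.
Marginal P(U) (row sums):
  P(U=0) = 7/8 + 0 = 7/8
  P(U=1) = 0 + 1/8 = 1/8
Marginal P(V) (column sums):
  P(V=0) = 7/8 + 0 = 7/8
  P(V=1) = 0 + 1/8 = 1/8

H(U) = -[(7/8)·log₂(7/8) + (1/8)·log₂(1/8)]
  = 0.1686 + 0.3750
  = 0.5436 bits
H(V) = -[(7/8)·log₂(7/8) + (1/8)·log₂(1/8)]
  = 0.1686 + 0.3750
  = 0.5436 bits
H(U,V) = -[(7/8)·log₂(7/8) + (1/8)·log₂(1/8)]
  = 0.1686 + 0.3750
  = 0.5436 bits

I(U;V) = H(U) + H(V) - H(U,V)
  = 0.5436 + 0.5436 - 0.5436
  = 0.5436 bits

True. I(U;V) = 0.5436 bits, which is > 0.5 bits.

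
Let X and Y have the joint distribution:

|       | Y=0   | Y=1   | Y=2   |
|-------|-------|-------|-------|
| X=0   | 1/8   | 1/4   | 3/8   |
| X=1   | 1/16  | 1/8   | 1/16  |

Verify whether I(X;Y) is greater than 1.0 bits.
Marginal P(X) (row sums):
  P(X=0) = 1/8 + 1/4 + 3/8 = 3/4
  P(X=1) = 1/16 + 1/8 + 1/16 = 1/4
Marginal P(Y) (column sums):
  P(Y=0) = 1/8 + 1/16 = 3/16
  P(Y=1) = 1/4 + 1/8 = 3/8
  P(Y=2) = 3/8 + 1/16 = 7/16

H(X) = -[(3/4)·log₂(3/4) + (1/4)·log₂(1/4)]
  = 0.3113 + 0.5000
  = 0.8113 bits
H(Y) = -[(3/16)·log₂(3/16) + (3/8)·log₂(3/8) + (7/16)·log₂(7/16)]
  = 0.4528 + 0.5306 + 0.5218
  = 1.5052 bits
H(X,Y) = -[(1/8)·log₂(1/8) + (1/4)·log₂(1/4) + (3/8)·log₂(3/8) + (1/16)·log₂(1/16) + (1/8)·log₂(1/8) + (1/16)·log₂(1/16)]
  = 0.3750 + 0.5000 + 0.5306 + 0.2500 + 0.3750 + 0.2500
  = 2.2806 bits

I(X;Y) = H(X) + H(Y) - H(X,Y)
  = 0.8113 + 1.5052 - 2.2806
  = 0.0359 bits

No. I(X;Y) = 0.0359 bits, which is ≤ 1.0 bits.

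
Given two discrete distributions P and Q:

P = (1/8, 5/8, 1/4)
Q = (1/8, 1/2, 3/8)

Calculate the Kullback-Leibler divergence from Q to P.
D(P||Q) = Σ P(i) log₂(P(i)/Q(i))
  i=0: (1/8) × log₂((1/8)/(1/8)) = (1/8) × log₂(1) = 0.0000
  i=1: (5/8) × log₂((5/8)/(1/2)) = (5/8) × log₂(5/4) = 0.2012
  i=2: (1/4) × log₂((1/4)/(3/8)) = (1/4) × log₂(2/3) = -0.1462
D(P||Q) = 0.0000 + 0.2012 - 0.1462
  = 0.0550 bits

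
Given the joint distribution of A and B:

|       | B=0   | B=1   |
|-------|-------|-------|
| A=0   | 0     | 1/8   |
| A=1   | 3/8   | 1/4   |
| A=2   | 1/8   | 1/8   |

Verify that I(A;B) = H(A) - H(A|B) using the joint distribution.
Left side, from I(A;B) = H(A) + H(B) - H(A,B):
Marginal P(A) (row sums):
  P(A=0) = 0 + 1/8 = 1/8
  P(A=1) = 3/8 + 1/4 = 5/8
  P(A=2) = 1/8 + 1/8 = 1/4
Marginal P(B) (column sums):
  P(B=0) = 0 + 3/8 + 1/8 = 1/2
  P(B=1) = 1/8 + 1/4 + 1/8 = 1/2

H(A) = -[(1/8)·log₂(1/8) + (5/8)·log₂(5/8) + (1/4)·log₂(1/4)]
  = 0.3750 + 0.4238 + 0.5000
  = 1.2988 bits
H(B) = -[(1/2)·log₂(1/2) + (1/2)·log₂(1/2)]
  = 0.5000 + 0.5000
  = 1.0000 bits
H(A,B) = -[(1/8)·log₂(1/8) + (3/8)·log₂(3/8) + (1/4)·log₂(1/4) + (1/8)·log₂(1/8) + (1/8)·log₂(1/8)]
  = 0.3750 + 0.5306 + 0.5000 + 0.3750 + 0.3750
  = 2.1556 bits

I(A;B) = H(A) + H(B) - H(A,B)
  = 1.2988 + 1.0000 - 2.1556
  = 0.1432 bits

Right side, with H(A|B) computed directly from the conditional probabilities:
H(A|B) = -Σ P(A,B)·log₂ P(A|B), where P(A|B) = P(A,B) / P(B)
  (cells with P(A,B) = 0 contribute 0)
  (A=0,B=1): P(A|B) = (1/8)/(1/2) = 1/4;  -(1/8)·log₂(1/4) = 0.2500
  (A=1,B=0): P(A|B) = (3/8)/(1/2) = 3/4;  -(3/8)·log₂(3/4) = 0.1556
  (A=1,B=1): P(A|B) = (1/4)/(1/2) = 1/2;  -(1/4)·log₂(1/2) = 0.2500
  (A=2,B=0): P(A|B) = (1/8)/(1/2) = 1/4;  -(1/8)·log₂(1/4) = 0.2500
  (A=2,B=1): P(A|B) = (1/8)/(1/2) = 1/4;  -(1/8)·log₂(1/4) = 0.2500
H(A|B) = 0.2500 + 0.1556 + 0.2500 + 0.2500 + 0.2500
  = 1.1556 bits
H(A) - H(A|B) = 1.2988 - 1.1556 = 0.1432 bits

Both sides equal 0.1432 bits, so I(A;B) = H(A) - H(A|B) ✓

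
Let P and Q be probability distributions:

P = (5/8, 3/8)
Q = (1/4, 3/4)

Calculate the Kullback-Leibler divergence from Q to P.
D(P||Q) = Σ P(i) log₂(P(i)/Q(i))
  i=0: (5/8) × log₂((5/8)/(1/4)) = (5/8) × log₂(5/2) = 0.8262
  i=1: (3/8) × log₂((3/8)/(3/4)) = (3/8) × log₂(1/2) = -0.3750
D(P||Q) = 0.8262 - 0.3750
  = 0.4512 bits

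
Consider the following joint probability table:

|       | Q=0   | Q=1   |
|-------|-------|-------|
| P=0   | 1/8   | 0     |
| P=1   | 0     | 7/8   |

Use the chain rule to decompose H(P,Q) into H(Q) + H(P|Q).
By the chain rule: H(P,Q) = H(Q) + H(P|Q)

Marginal P(Q) (column sums):
  P(Q=0) = 1/8 + 0 = 1/8
  P(Q=1) = 0 + 7/8 = 7/8
H(Q) = -[(1/8)·log₂(1/8) + (7/8)·log₂(7/8)]
  = 0.3750 + 0.1686
  = 0.5436 bits
H(P|Q) = -Σ P(P,Q)·log₂ P(P|Q), where P(P|Q) = P(P,Q) / P(Q)
  (cells with P(P,Q) = 0 contribute 0)
  (P=0,Q=0): P(P|Q) = (1/8)/(1/8) = 1;  -(1/8)·log₂(1) = 0.0000
  (P=1,Q=1): P(P|Q) = (7/8)/(7/8) = 1;  -(7/8)·log₂(1) = 0.0000
H(P|Q) = 0.0000 + 0.0000
  = 0.0000 bits

H(P,Q) = H(Q) + H(P|Q) = 0.5436 + 0.0000 = 0.5436 bits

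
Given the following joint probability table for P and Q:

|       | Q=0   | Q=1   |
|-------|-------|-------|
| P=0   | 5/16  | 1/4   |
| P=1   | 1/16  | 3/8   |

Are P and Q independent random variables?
Marginal P(P) (row sums):
  P(P=0) = 5/16 + 1/4 = 9/16
  P(P=1) = 1/16 + 3/8 = 7/16
Marginal P(Q) (column sums):
  P(Q=0) = 5/16 + 1/16 = 3/8
  P(Q=1) = 1/4 + 3/8 = 5/8

P and Q are independent iff P(P=i,Q=j) = P(P=i)·P(Q=j) for every cell.
  P(P=0)·P(Q=0) = 9/16 × 3/8 = 27/128, but P(P=0,Q=0) = 5/16 ✗

No, P and Q are not independent. Quantitatively, I(P;Q) > 0:

H(P) = -[(9/16)·log₂(9/16) + (7/16)·log₂(7/16)]
  = 0.4669 + 0.5218
  = 0.9887 bits
H(Q) = -[(3/8)·log₂(3/8) + (5/8)·log₂(5/8)]
  = 0.5306 + 0.4238
  = 0.9544 bits
H(P,Q) = -[(5/16)·log₂(5/16) + (1/4)·log₂(1/4) + (1/16)·log₂(1/16) + (3/8)·log₂(3/8)]
  = 0.5244 + 0.5000 + 0.2500 + 0.5306
  = 1.8050 bits
I(P;Q) = H(P) + H(Q) - H(P,Q) = 0.9887 + 0.9544 - 1.8050 = 0.1381 bits > 0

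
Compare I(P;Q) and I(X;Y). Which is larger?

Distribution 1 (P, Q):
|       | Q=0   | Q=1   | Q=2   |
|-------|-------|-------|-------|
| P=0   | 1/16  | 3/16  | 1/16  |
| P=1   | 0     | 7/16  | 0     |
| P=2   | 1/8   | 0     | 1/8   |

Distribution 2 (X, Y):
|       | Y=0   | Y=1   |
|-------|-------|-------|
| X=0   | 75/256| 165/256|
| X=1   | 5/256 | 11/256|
Distribution 1 (P, Q):
Marginal P(P) (row sums):
  P(P=0) = 1/16 + 3/16 + 1/16 = 5/16
  P(P=1) = 0 + 7/16 + 0 = 7/16
  P(P=2) = 1/8 + 0 + 1/8 = 1/4
Marginal P(Q) (column sums):
  P(Q=0) = 1/16 + 0 + 1/8 = 3/16
  P(Q=1) = 3/16 + 7/16 + 0 = 5/8
  P(Q=2) = 1/16 + 0 + 1/8 = 3/16

H(P) = -[(5/16)·log₂(5/16) + (7/16)·log₂(7/16) + (1/4)·log₂(1/4)]
  = 0.5244 + 0.5218 + 0.5000
  = 1.5462 bits
H(Q) = -[(3/16)·log₂(3/16) + (5/8)·log₂(5/8) + (3/16)·log₂(3/16)]
  = 0.4528 + 0.4238 + 0.4528
  = 1.3294 bits
H(P,Q) = -[(1/16)·log₂(1/16) + (3/16)·log₂(3/16) + (1/16)·log₂(1/16) + (7/16)·log₂(7/16) + (1/8)·log₂(1/8) + (1/8)·log₂(1/8)]
  = 0.2500 + 0.4528 + 0.2500 + 0.5218 + 0.3750 + 0.3750
  = 2.2246 bits

I(P;Q) = H(P) + H(Q) - H(P,Q)
  = 1.5462 + 1.3294 - 2.2246
  = 0.6510 bits

Distribution 2 (X, Y):
Marginal P(X) (row sums):
  P(X=0) = 75/256 + 165/256 = 15/16
  P(X=1) = 5/256 + 11/256 = 1/16
Marginal P(Y) (column sums):
  P(Y=0) = 75/256 + 5/256 = 5/16
  P(Y=1) = 165/256 + 11/256 = 11/16

H(X) = -[(15/16)·log₂(15/16) + (1/16)·log₂(1/16)]
  = 0.0873 + 0.2500
  = 0.3373 bits
H(Y) = -[(5/16)·log₂(5/16) + (11/16)·log₂(11/16)]
  = 0.5244 + 0.3716
  = 0.8960 bits
H(X,Y) = -[(75/256)·log₂(75/256) + (165/256)·log₂(165/256) + (5/256)·log₂(5/256) + (11/256)·log₂(11/256)]
  = 0.5189 + 0.4084 + 0.1109 + 0.1951
  = 1.2333 bits

I(X;Y) = H(X) + H(Y) - H(X,Y)
  = 0.3373 + 0.8960 - 1.2333
  = 0.0000 bits

I(P;Q) = 0.6510 bits > I(X;Y) = 0.0000 bits, so (P, Q) has the higher mutual information (stronger dependence).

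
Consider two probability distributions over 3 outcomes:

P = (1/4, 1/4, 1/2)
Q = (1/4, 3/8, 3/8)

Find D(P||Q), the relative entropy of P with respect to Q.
D(P||Q) = Σ P(i) log₂(P(i)/Q(i))
  i=0: (1/4) × log₂((1/4)/(1/4)) = (1/4) × log₂(1) = 0.0000
  i=1: (1/4) × log₂((1/4)/(3/8)) = (1/4) × log₂(2/3) = -0.1462
  i=2: (1/2) × log₂((1/2)/(3/8)) = (1/2) × log₂(4/3) = 0.2075
D(P||Q) = 0.0000 - 0.1462 + 0.2075
  = 0.0613 bits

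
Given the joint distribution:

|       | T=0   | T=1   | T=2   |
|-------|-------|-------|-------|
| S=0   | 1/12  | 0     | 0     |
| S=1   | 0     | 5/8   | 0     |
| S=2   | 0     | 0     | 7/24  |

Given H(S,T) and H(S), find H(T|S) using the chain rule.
From the chain rule: H(S,T) = H(S) + H(T|S)
Therefore: H(T|S) = H(S,T) - H(S)

H(S,T) = -[(1/12)·log₂(1/12) + (5/8)·log₂(5/8) + (7/24)·log₂(7/24)]
  = 0.2987 + 0.4238 + 0.5185
  = 1.2410 bits
Marginal P(S) (row sums):
  P(S=0) = 1/12 + 0 + 0 = 1/12
  P(S=1) = 0 + 5/8 + 0 = 5/8
  P(S=2) = 0 + 0 + 7/24 = 7/24
H(S) = -[(1/12)·log₂(1/12) + (5/8)·log₂(5/8) + (7/24)·log₂(7/24)]
  = 0.2987 + 0.4238 + 0.5185
  = 1.2410 bits

H(T|S) = 1.2410 - 1.2410 = 0.0000 bits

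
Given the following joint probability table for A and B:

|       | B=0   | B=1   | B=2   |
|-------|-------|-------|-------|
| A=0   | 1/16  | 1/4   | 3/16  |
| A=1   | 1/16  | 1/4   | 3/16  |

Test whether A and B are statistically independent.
Marginal P(A) (row sums):
  P(A=0) = 1/16 + 1/4 + 3/16 = 1/2
  P(A=1) = 1/16 + 1/4 + 3/16 = 1/2
Marginal P(B) (column sums):
  P(B=0) = 1/16 + 1/16 = 1/8
  P(B=1) = 1/4 + 1/4 = 1/2
  P(B=2) = 3/16 + 3/16 = 3/8

A and B are independent iff P(A=i,B=j) = P(A=i)·P(B=j) for every cell.
  P(A=0)·P(B=0) = 1/2 × 1/8 = 1/16 = P(A=0,B=0) ✓
  P(A=0)·P(B=1) = 1/2 × 1/2 = 1/4 = P(A=0,B=1) ✓
  P(A=0)·P(B=2) = 1/2 × 3/8 = 3/16 = P(A=0,B=2) ✓
  P(A=1)·P(B=0) = 1/2 × 1/8 = 1/16 = P(A=1,B=0) ✓
  P(A=1)·P(B=1) = 1/2 × 1/2 = 1/4 = P(A=1,B=1) ✓
  P(A=1)·P(B=2) = 1/2 × 3/8 = 3/16 = P(A=1,B=2) ✓

Yes, A and B are independent: every cell factors, so I(A;B) = 0 bits.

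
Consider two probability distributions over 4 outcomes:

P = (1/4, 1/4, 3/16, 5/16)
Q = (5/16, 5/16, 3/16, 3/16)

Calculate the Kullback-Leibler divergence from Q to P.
D(P||Q) = Σ P(i) log₂(P(i)/Q(i))
  i=0: (1/4) × log₂((1/4)/(5/16)) = (1/4) × log₂(4/5) = -0.0805
  i=1: (1/4) × log₂((1/4)/(5/16)) = (1/4) × log₂(4/5) = -0.0805
  i=2: (3/16) × log₂((3/16)/(3/16)) = (3/16) × log₂(1) = 0.0000
  i=3: (5/16) × log₂((5/16)/(3/16)) = (5/16) × log₂(5/3) = 0.2303
D(P||Q) = -0.0805 - 0.0805 + 0.0000 + 0.2303
  = 0.0693 bits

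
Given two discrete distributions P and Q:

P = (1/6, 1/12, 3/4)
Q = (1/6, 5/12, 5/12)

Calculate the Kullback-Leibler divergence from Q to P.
D(P||Q) = Σ P(i) log₂(P(i)/Q(i))
  i=0: (1/6) × log₂((1/6)/(1/6)) = (1/6) × log₂(1) = 0.0000
  i=1: (1/12) × log₂((1/12)/(5/12)) = (1/12) × log₂(1/5) = -0.1935
  i=2: (3/4) × log₂((3/4)/(5/12)) = (3/4) × log₂(9/5) = 0.6360
D(P||Q) = 0.0000 - 0.1935 + 0.6360
  = 0.4425 bits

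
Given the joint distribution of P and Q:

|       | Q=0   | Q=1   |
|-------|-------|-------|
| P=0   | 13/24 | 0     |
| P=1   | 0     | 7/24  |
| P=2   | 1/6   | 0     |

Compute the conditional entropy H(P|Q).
Marginal P(Q) (column sums):
  P(Q=0) = 13/24 + 0 + 1/6 = 17/24
  P(Q=1) = 0 + 7/24 + 0 = 7/24

H(P|Q) = -Σ P(P,Q)·log₂ P(P|Q), where P(P|Q) = P(P,Q) / P(Q)
  (cells with P(P,Q) = 0 contribute 0)
  (P=0,Q=0): P(P|Q) = (13/24)/(17/24) = 13/17;  -(13/24)·log₂(13/17) = 0.2096
  (P=1,Q=1): P(P|Q) = (7/24)/(7/24) = 1;  -(7/24)·log₂(1) = 0.0000
  (P=2,Q=0): P(P|Q) = (1/6)/(17/24) = 4/17;  -(1/6)·log₂(4/17) = 0.3479
H(P|Q) = 0.2096 + 0.0000 + 0.3479
  = 0.5575 bits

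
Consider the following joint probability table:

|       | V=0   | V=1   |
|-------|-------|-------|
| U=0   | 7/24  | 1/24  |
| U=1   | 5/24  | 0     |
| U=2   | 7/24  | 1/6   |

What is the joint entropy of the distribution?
H(U,V) = -Σ P(U,V) log₂ P(U,V), summed over the non-zero cells:
H(U,V) = -[(7/24)·log₂(7/24) + (1/24)·log₂(1/24) + (5/24)·log₂(5/24) + (7/24)·log₂(7/24) + (1/6)·log₂(1/6)]
  = 0.5185 + 0.1910 + 0.4715 + 0.5185 + 0.4308
  = 2.1303 bits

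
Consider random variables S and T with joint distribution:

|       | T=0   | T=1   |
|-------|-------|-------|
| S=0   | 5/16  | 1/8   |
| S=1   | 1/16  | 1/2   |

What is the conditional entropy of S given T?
Marginal P(T) (column sums):
  P(T=0) = 5/16 + 1/16 = 3/8
  P(T=1) = 1/8 + 1/2 = 5/8

H(S|T) = -Σ P(S,T)·log₂ P(S|T), where P(S|T) = P(S,T) / P(T)
  (S=0,T=0): P(S|T) = (5/16)/(3/8) = 5/6;  -(5/16)·log₂(5/6) = 0.0822
  (S=0,T=1): P(S|T) = (1/8)/(5/8) = 1/5;  -(1/8)·log₂(1/5) = 0.2902
  (S=1,T=0): P(S|T) = (1/16)/(3/8) = 1/6;  -(1/16)·log₂(1/6) = 0.1616
  (S=1,T=1): P(S|T) = (1/2)/(5/8) = 4/5;  -(1/2)·log₂(4/5) = 0.1610
H(S|T) = 0.0822 + 0.2902 + 0.1616 + 0.1610
  = 0.6950 bits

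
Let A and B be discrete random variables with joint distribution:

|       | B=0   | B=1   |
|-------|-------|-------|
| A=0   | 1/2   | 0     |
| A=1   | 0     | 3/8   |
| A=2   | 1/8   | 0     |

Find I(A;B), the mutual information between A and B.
Marginal P(A) (row sums):
  P(A=0) = 1/2 + 0 = 1/2
  P(A=1) = 0 + 3/8 = 3/8
  P(A=2) = 1/8 + 0 = 1/8
Marginal P(B) (column sums):
  P(B=0) = 1/2 + 0 + 1/8 = 5/8
  P(B=1) = 0 + 3/8 + 0 = 3/8

H(A) = -[(1/2)·log₂(1/2) + (3/8)·log₂(3/8) + (1/8)·log₂(1/8)]
  = 0.5000 + 0.5306 + 0.3750
  = 1.4056 bits
H(B) = -[(5/8)·log₂(5/8) + (3/8)·log₂(3/8)]
  = 0.4238 + 0.5306
  = 0.9544 bits
H(A,B) = -[(1/2)·log₂(1/2) + (3/8)·log₂(3/8) + (1/8)·log₂(1/8)]
  = 0.5000 + 0.5306 + 0.3750
  = 1.4056 bits

I(A;B) = H(A) + H(B) - H(A,B)
  = 1.4056 + 0.9544 - 1.4056
  = 0.9544 bits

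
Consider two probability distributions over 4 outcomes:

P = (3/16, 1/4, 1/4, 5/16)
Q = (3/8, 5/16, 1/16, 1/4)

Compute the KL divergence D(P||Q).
D(P||Q) = Σ P(i) log₂(P(i)/Q(i))
  i=0: (3/16) × log₂((3/16)/(3/8)) = (3/16) × log₂(1/2) = -0.1875
  i=1: (1/4) × log₂((1/4)/(5/16)) = (1/4) × log₂(4/5) = -0.0805
  i=2: (1/4) × log₂((1/4)/(1/16)) = (1/4) × log₂(4) = 0.5000
  i=3: (5/16) × log₂((5/16)/(1/4)) = (5/16) × log₂(5/4) = 0.1006
D(P||Q) = -0.1875 - 0.0805 + 0.5000 + 0.1006
  = 0.3326 bits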